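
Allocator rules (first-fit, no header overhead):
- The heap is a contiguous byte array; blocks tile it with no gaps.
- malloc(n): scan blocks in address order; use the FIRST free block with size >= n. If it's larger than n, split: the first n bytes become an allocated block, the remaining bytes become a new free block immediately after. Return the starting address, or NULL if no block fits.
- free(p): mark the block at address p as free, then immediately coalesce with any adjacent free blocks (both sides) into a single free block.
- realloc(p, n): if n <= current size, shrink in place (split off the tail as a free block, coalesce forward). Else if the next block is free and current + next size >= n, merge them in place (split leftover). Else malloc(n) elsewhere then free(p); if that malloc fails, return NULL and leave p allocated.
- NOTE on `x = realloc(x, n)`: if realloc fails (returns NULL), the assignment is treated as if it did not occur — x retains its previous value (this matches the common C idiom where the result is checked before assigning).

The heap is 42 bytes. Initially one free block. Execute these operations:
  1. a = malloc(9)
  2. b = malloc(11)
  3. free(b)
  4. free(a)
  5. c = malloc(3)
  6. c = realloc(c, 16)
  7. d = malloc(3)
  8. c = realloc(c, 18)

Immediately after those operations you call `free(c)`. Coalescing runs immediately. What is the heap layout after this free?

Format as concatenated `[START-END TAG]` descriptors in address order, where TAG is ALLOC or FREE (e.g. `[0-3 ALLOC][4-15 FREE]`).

Answer: [0-15 FREE][16-18 ALLOC][19-41 FREE]

Derivation:
Op 1: a = malloc(9) -> a = 0; heap: [0-8 ALLOC][9-41 FREE]
Op 2: b = malloc(11) -> b = 9; heap: [0-8 ALLOC][9-19 ALLOC][20-41 FREE]
Op 3: free(b) -> (freed b); heap: [0-8 ALLOC][9-41 FREE]
Op 4: free(a) -> (freed a); heap: [0-41 FREE]
Op 5: c = malloc(3) -> c = 0; heap: [0-2 ALLOC][3-41 FREE]
Op 6: c = realloc(c, 16) -> c = 0; heap: [0-15 ALLOC][16-41 FREE]
Op 7: d = malloc(3) -> d = 16; heap: [0-15 ALLOC][16-18 ALLOC][19-41 FREE]
Op 8: c = realloc(c, 18) -> c = 19; heap: [0-15 FREE][16-18 ALLOC][19-36 ALLOC][37-41 FREE]
free(c): c = 19 -> block [19-36 ALLOC]; mark free, coalesce with adjacent free neighbors -> [0-15 FREE][16-18 ALLOC][19-41 FREE]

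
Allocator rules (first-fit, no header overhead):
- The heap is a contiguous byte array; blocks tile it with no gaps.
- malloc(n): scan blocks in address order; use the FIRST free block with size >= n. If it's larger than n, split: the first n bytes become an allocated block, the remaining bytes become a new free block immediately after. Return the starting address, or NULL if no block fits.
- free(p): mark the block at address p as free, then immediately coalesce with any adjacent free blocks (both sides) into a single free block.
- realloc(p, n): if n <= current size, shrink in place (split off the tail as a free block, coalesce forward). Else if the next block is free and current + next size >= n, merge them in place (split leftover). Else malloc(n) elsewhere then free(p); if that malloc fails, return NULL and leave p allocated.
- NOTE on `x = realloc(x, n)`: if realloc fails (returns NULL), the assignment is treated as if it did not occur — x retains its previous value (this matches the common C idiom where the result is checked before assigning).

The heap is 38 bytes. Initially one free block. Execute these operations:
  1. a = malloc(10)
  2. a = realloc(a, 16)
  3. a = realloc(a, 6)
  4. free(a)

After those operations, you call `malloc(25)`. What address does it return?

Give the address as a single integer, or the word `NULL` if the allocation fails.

Op 1: a = malloc(10) -> a = 0; heap: [0-9 ALLOC][10-37 FREE]
Op 2: a = realloc(a, 16) -> a = 0; heap: [0-15 ALLOC][16-37 FREE]
Op 3: a = realloc(a, 6) -> a = 0; heap: [0-5 ALLOC][6-37 FREE]
Op 4: free(a) -> (freed a); heap: [0-37 FREE]
malloc(25): first-fit scan over [0-37 FREE] -> 0

Answer: 0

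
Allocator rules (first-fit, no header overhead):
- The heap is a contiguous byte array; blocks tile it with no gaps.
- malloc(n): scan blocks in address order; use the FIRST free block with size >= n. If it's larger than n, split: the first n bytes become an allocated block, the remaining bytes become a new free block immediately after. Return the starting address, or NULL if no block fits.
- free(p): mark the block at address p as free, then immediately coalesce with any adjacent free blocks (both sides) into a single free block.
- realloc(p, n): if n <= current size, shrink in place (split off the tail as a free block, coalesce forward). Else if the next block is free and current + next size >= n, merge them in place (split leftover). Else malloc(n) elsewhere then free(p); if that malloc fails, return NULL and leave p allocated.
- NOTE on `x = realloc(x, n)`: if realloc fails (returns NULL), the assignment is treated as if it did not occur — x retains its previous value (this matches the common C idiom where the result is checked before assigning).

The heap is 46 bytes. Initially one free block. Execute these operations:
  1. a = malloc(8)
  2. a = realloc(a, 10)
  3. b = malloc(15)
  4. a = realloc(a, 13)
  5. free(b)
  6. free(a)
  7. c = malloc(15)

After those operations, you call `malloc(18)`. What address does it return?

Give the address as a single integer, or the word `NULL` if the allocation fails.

Answer: 15

Derivation:
Op 1: a = malloc(8) -> a = 0; heap: [0-7 ALLOC][8-45 FREE]
Op 2: a = realloc(a, 10) -> a = 0; heap: [0-9 ALLOC][10-45 FREE]
Op 3: b = malloc(15) -> b = 10; heap: [0-9 ALLOC][10-24 ALLOC][25-45 FREE]
Op 4: a = realloc(a, 13) -> a = 25; heap: [0-9 FREE][10-24 ALLOC][25-37 ALLOC][38-45 FREE]
Op 5: free(b) -> (freed b); heap: [0-24 FREE][25-37 ALLOC][38-45 FREE]
Op 6: free(a) -> (freed a); heap: [0-45 FREE]
Op 7: c = malloc(15) -> c = 0; heap: [0-14 ALLOC][15-45 FREE]
malloc(18): first-fit scan over [0-14 ALLOC][15-45 FREE] -> 15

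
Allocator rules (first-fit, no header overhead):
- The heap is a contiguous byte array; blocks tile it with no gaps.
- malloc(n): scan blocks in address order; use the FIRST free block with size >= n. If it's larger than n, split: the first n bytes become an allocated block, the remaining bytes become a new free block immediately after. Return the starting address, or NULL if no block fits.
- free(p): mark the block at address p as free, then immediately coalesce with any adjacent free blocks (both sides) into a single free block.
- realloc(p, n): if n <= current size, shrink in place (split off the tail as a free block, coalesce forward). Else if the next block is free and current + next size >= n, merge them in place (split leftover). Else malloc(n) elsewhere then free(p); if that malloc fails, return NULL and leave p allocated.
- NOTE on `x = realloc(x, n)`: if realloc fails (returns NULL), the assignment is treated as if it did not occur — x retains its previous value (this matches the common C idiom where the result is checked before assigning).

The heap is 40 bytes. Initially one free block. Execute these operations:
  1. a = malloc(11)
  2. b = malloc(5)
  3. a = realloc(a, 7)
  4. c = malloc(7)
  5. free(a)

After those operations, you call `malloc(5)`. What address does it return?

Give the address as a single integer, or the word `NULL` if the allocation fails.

Op 1: a = malloc(11) -> a = 0; heap: [0-10 ALLOC][11-39 FREE]
Op 2: b = malloc(5) -> b = 11; heap: [0-10 ALLOC][11-15 ALLOC][16-39 FREE]
Op 3: a = realloc(a, 7) -> a = 0; heap: [0-6 ALLOC][7-10 FREE][11-15 ALLOC][16-39 FREE]
Op 4: c = malloc(7) -> c = 16; heap: [0-6 ALLOC][7-10 FREE][11-15 ALLOC][16-22 ALLOC][23-39 FREE]
Op 5: free(a) -> (freed a); heap: [0-10 FREE][11-15 ALLOC][16-22 ALLOC][23-39 FREE]
malloc(5): first-fit scan over [0-10 FREE][11-15 ALLOC][16-22 ALLOC][23-39 FREE] -> 0

Answer: 0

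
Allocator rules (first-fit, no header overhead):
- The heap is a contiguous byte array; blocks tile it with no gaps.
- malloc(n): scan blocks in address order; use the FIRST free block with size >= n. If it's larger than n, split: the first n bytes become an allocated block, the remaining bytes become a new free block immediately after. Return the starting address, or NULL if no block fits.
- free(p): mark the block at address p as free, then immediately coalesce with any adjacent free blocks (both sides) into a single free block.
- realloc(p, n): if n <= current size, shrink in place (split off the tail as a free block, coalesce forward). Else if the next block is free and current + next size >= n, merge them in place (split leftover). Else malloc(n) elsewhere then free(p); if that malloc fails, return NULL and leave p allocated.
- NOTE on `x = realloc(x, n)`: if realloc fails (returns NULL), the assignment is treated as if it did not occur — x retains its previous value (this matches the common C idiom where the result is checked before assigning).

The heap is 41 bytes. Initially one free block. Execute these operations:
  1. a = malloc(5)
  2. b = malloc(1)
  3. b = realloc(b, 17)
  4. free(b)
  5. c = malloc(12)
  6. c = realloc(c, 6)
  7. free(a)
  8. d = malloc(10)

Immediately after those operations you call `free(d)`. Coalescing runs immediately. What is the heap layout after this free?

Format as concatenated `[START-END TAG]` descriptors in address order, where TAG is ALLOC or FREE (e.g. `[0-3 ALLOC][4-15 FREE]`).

Answer: [0-4 FREE][5-10 ALLOC][11-40 FREE]

Derivation:
Op 1: a = malloc(5) -> a = 0; heap: [0-4 ALLOC][5-40 FREE]
Op 2: b = malloc(1) -> b = 5; heap: [0-4 ALLOC][5-5 ALLOC][6-40 FREE]
Op 3: b = realloc(b, 17) -> b = 5; heap: [0-4 ALLOC][5-21 ALLOC][22-40 FREE]
Op 4: free(b) -> (freed b); heap: [0-4 ALLOC][5-40 FREE]
Op 5: c = malloc(12) -> c = 5; heap: [0-4 ALLOC][5-16 ALLOC][17-40 FREE]
Op 6: c = realloc(c, 6) -> c = 5; heap: [0-4 ALLOC][5-10 ALLOC][11-40 FREE]
Op 7: free(a) -> (freed a); heap: [0-4 FREE][5-10 ALLOC][11-40 FREE]
Op 8: d = malloc(10) -> d = 11; heap: [0-4 FREE][5-10 ALLOC][11-20 ALLOC][21-40 FREE]
free(d): d = 11 -> block [11-20 ALLOC]; mark free, coalesce with adjacent free neighbors -> [0-4 FREE][5-10 ALLOC][11-40 FREE]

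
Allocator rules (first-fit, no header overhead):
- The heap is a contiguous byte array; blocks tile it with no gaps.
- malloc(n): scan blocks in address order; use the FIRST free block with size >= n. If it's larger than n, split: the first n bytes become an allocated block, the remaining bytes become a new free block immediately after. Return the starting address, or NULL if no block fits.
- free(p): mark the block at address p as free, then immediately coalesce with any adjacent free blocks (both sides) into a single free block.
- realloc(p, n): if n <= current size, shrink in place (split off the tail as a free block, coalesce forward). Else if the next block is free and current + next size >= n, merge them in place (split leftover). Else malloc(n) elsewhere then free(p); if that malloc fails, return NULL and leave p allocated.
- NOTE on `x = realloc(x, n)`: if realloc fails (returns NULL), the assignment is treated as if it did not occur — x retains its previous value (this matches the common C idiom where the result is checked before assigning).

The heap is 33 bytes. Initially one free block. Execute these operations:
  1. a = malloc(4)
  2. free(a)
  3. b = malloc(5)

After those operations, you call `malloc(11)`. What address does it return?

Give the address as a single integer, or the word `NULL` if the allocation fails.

Answer: 5

Derivation:
Op 1: a = malloc(4) -> a = 0; heap: [0-3 ALLOC][4-32 FREE]
Op 2: free(a) -> (freed a); heap: [0-32 FREE]
Op 3: b = malloc(5) -> b = 0; heap: [0-4 ALLOC][5-32 FREE]
malloc(11): first-fit scan over [0-4 ALLOC][5-32 FREE] -> 5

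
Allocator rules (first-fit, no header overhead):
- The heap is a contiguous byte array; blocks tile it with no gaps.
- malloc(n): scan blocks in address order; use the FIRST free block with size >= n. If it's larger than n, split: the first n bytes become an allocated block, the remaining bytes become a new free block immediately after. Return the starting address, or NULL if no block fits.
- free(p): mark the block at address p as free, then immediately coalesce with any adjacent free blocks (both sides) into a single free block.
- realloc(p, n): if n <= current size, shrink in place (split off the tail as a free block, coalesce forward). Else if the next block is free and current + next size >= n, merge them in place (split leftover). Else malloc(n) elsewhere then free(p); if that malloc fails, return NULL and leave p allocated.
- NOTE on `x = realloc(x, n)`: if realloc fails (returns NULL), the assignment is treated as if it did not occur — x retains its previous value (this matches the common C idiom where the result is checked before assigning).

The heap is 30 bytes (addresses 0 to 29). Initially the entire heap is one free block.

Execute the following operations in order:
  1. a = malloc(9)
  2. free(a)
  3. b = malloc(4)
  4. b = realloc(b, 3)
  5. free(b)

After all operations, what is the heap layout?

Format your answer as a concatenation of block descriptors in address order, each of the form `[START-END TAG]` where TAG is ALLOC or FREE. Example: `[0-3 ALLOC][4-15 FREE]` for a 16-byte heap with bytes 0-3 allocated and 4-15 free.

Answer: [0-29 FREE]

Derivation:
Op 1: a = malloc(9) -> a = 0; heap: [0-8 ALLOC][9-29 FREE]
Op 2: free(a) -> (freed a); heap: [0-29 FREE]
Op 3: b = malloc(4) -> b = 0; heap: [0-3 ALLOC][4-29 FREE]
Op 4: b = realloc(b, 3) -> b = 0; heap: [0-2 ALLOC][3-29 FREE]
Op 5: free(b) -> (freed b); heap: [0-29 FREE]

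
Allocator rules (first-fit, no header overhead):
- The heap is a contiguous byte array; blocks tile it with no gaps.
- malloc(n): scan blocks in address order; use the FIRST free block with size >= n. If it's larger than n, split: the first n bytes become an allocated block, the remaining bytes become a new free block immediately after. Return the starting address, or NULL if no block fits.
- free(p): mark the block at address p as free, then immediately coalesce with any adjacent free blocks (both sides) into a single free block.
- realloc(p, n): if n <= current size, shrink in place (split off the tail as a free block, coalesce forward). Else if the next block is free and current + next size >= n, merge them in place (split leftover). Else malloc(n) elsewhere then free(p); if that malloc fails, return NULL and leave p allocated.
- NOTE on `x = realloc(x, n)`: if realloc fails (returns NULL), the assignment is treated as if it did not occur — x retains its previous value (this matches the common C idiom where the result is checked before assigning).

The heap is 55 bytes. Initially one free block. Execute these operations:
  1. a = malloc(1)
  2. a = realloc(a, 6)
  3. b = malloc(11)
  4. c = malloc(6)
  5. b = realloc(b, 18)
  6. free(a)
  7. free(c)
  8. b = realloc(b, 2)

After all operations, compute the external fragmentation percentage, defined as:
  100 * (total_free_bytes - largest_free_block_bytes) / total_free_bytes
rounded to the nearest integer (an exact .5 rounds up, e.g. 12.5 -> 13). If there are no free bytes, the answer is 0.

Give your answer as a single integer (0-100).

Answer: 43

Derivation:
Op 1: a = malloc(1) -> a = 0; heap: [0-0 ALLOC][1-54 FREE]
Op 2: a = realloc(a, 6) -> a = 0; heap: [0-5 ALLOC][6-54 FREE]
Op 3: b = malloc(11) -> b = 6; heap: [0-5 ALLOC][6-16 ALLOC][17-54 FREE]
Op 4: c = malloc(6) -> c = 17; heap: [0-5 ALLOC][6-16 ALLOC][17-22 ALLOC][23-54 FREE]
Op 5: b = realloc(b, 18) -> b = 23; heap: [0-5 ALLOC][6-16 FREE][17-22 ALLOC][23-40 ALLOC][41-54 FREE]
Op 6: free(a) -> (freed a); heap: [0-16 FREE][17-22 ALLOC][23-40 ALLOC][41-54 FREE]
Op 7: free(c) -> (freed c); heap: [0-22 FREE][23-40 ALLOC][41-54 FREE]
Op 8: b = realloc(b, 2) -> b = 23; heap: [0-22 FREE][23-24 ALLOC][25-54 FREE]
Free blocks: [23 30] total_free=53 largest=30 -> 100*(53-30)/53 = 2300/53 ≈ 43.396 -> rounds to 43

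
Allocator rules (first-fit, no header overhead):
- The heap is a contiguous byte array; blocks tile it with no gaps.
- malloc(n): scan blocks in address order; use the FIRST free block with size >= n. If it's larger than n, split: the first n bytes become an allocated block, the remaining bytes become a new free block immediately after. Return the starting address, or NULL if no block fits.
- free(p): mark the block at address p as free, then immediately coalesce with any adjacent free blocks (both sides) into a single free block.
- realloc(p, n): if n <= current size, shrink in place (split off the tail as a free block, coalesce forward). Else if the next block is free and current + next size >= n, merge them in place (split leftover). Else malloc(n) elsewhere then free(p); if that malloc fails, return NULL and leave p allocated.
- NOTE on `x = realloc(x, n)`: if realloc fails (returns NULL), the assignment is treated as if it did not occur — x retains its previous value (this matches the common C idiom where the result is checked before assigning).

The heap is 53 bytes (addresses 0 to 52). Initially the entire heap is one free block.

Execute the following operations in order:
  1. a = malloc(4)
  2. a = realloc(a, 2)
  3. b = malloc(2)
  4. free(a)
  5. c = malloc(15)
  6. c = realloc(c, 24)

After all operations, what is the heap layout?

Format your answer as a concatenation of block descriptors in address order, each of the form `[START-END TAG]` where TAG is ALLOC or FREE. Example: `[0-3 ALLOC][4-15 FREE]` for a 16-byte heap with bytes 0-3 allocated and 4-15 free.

Op 1: a = malloc(4) -> a = 0; heap: [0-3 ALLOC][4-52 FREE]
Op 2: a = realloc(a, 2) -> a = 0; heap: [0-1 ALLOC][2-52 FREE]
Op 3: b = malloc(2) -> b = 2; heap: [0-1 ALLOC][2-3 ALLOC][4-52 FREE]
Op 4: free(a) -> (freed a); heap: [0-1 FREE][2-3 ALLOC][4-52 FREE]
Op 5: c = malloc(15) -> c = 4; heap: [0-1 FREE][2-3 ALLOC][4-18 ALLOC][19-52 FREE]
Op 6: c = realloc(c, 24) -> c = 4; heap: [0-1 FREE][2-3 ALLOC][4-27 ALLOC][28-52 FREE]

Answer: [0-1 FREE][2-3 ALLOC][4-27 ALLOC][28-52 FREE]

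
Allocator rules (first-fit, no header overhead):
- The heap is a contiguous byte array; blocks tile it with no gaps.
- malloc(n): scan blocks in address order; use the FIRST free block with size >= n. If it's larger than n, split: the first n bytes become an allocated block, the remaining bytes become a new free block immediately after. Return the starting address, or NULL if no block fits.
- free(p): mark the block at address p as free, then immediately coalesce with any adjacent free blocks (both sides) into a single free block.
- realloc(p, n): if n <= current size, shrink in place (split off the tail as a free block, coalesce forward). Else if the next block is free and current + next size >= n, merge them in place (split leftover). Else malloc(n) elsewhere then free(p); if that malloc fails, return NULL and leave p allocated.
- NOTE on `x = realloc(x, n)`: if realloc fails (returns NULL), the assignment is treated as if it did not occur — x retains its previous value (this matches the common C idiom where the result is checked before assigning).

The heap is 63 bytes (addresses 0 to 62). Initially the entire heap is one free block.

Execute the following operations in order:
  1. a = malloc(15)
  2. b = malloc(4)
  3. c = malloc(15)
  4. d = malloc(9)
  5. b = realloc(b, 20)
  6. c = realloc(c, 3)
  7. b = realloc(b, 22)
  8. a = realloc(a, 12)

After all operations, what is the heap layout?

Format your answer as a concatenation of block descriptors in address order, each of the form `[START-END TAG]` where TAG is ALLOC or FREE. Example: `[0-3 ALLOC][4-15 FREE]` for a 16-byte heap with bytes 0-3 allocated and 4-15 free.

Answer: [0-11 ALLOC][12-18 FREE][19-21 ALLOC][22-33 FREE][34-42 ALLOC][43-62 ALLOC]

Derivation:
Op 1: a = malloc(15) -> a = 0; heap: [0-14 ALLOC][15-62 FREE]
Op 2: b = malloc(4) -> b = 15; heap: [0-14 ALLOC][15-18 ALLOC][19-62 FREE]
Op 3: c = malloc(15) -> c = 19; heap: [0-14 ALLOC][15-18 ALLOC][19-33 ALLOC][34-62 FREE]
Op 4: d = malloc(9) -> d = 34; heap: [0-14 ALLOC][15-18 ALLOC][19-33 ALLOC][34-42 ALLOC][43-62 FREE]
Op 5: b = realloc(b, 20) -> b = 43; heap: [0-14 ALLOC][15-18 FREE][19-33 ALLOC][34-42 ALLOC][43-62 ALLOC]
Op 6: c = realloc(c, 3) -> c = 19; heap: [0-14 ALLOC][15-18 FREE][19-21 ALLOC][22-33 FREE][34-42 ALLOC][43-62 ALLOC]
Op 7: b = realloc(b, 22) -> NULL (b unchanged); heap: [0-14 ALLOC][15-18 FREE][19-21 ALLOC][22-33 FREE][34-42 ALLOC][43-62 ALLOC]
Op 8: a = realloc(a, 12) -> a = 0; heap: [0-11 ALLOC][12-18 FREE][19-21 ALLOC][22-33 FREE][34-42 ALLOC][43-62 ALLOC]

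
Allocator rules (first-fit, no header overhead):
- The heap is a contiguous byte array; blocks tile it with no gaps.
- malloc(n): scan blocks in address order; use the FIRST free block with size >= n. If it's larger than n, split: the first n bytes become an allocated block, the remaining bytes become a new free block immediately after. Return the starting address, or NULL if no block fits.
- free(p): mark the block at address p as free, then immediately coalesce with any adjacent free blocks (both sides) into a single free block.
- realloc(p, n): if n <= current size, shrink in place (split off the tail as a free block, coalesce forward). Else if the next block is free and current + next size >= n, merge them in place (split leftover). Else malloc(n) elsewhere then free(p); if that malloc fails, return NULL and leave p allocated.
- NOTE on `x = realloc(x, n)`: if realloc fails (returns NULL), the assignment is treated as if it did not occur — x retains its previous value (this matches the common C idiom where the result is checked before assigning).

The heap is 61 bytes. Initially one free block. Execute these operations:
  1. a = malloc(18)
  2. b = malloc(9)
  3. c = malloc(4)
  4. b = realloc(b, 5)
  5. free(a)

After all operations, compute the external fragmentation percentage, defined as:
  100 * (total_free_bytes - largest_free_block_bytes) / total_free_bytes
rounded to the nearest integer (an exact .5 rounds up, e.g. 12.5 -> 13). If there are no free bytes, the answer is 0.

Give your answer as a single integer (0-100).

Answer: 42

Derivation:
Op 1: a = malloc(18) -> a = 0; heap: [0-17 ALLOC][18-60 FREE]
Op 2: b = malloc(9) -> b = 18; heap: [0-17 ALLOC][18-26 ALLOC][27-60 FREE]
Op 3: c = malloc(4) -> c = 27; heap: [0-17 ALLOC][18-26 ALLOC][27-30 ALLOC][31-60 FREE]
Op 4: b = realloc(b, 5) -> b = 18; heap: [0-17 ALLOC][18-22 ALLOC][23-26 FREE][27-30 ALLOC][31-60 FREE]
Op 5: free(a) -> (freed a); heap: [0-17 FREE][18-22 ALLOC][23-26 FREE][27-30 ALLOC][31-60 FREE]
Free blocks: [18 4 30] total_free=52 largest=30 -> 100*(52-30)/52 = 2200/52 ≈ 42.308 -> rounds to 42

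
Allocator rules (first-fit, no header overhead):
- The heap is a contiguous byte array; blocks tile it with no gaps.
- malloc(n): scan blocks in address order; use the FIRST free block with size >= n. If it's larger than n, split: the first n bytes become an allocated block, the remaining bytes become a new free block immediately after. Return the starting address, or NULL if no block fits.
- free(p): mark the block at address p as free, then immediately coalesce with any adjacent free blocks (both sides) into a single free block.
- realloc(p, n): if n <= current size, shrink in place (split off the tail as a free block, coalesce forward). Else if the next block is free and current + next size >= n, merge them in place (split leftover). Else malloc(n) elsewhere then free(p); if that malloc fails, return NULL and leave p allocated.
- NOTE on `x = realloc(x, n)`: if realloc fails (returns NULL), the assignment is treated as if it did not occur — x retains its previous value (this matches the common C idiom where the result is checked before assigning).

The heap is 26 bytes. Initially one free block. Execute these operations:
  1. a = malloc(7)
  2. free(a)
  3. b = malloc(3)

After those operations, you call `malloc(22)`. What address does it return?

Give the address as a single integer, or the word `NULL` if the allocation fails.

Answer: 3

Derivation:
Op 1: a = malloc(7) -> a = 0; heap: [0-6 ALLOC][7-25 FREE]
Op 2: free(a) -> (freed a); heap: [0-25 FREE]
Op 3: b = malloc(3) -> b = 0; heap: [0-2 ALLOC][3-25 FREE]
malloc(22): first-fit scan over [0-2 ALLOC][3-25 FREE] -> 3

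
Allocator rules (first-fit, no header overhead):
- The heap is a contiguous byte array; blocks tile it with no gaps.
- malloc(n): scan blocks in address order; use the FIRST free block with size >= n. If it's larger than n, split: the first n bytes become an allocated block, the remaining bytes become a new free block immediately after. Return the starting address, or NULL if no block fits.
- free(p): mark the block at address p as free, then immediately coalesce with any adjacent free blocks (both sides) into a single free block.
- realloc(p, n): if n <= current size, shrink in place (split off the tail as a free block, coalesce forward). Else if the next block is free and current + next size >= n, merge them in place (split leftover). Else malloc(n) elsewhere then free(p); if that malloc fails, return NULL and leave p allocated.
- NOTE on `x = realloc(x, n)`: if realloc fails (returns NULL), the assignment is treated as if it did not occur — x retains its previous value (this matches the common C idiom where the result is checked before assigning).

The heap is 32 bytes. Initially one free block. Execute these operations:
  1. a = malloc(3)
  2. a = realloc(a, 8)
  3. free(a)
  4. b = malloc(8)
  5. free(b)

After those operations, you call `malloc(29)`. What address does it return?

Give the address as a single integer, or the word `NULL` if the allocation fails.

Op 1: a = malloc(3) -> a = 0; heap: [0-2 ALLOC][3-31 FREE]
Op 2: a = realloc(a, 8) -> a = 0; heap: [0-7 ALLOC][8-31 FREE]
Op 3: free(a) -> (freed a); heap: [0-31 FREE]
Op 4: b = malloc(8) -> b = 0; heap: [0-7 ALLOC][8-31 FREE]
Op 5: free(b) -> (freed b); heap: [0-31 FREE]
malloc(29): first-fit scan over [0-31 FREE] -> 0

Answer: 0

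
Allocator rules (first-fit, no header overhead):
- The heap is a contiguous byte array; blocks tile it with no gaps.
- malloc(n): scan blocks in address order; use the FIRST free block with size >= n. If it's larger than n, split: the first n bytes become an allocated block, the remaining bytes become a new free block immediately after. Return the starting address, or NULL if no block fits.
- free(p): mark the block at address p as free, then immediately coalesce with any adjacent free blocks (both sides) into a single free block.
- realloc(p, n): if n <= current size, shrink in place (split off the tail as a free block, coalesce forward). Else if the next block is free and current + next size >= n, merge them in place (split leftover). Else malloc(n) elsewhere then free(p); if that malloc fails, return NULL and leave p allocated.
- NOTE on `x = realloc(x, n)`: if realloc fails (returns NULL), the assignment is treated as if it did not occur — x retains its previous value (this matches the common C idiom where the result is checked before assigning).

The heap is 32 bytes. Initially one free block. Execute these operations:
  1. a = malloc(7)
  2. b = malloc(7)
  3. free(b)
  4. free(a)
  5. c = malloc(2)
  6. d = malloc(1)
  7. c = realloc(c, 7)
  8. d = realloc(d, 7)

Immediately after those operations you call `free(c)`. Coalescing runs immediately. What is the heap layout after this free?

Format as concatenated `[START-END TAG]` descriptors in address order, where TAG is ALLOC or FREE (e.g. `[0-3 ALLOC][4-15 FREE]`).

Op 1: a = malloc(7) -> a = 0; heap: [0-6 ALLOC][7-31 FREE]
Op 2: b = malloc(7) -> b = 7; heap: [0-6 ALLOC][7-13 ALLOC][14-31 FREE]
Op 3: free(b) -> (freed b); heap: [0-6 ALLOC][7-31 FREE]
Op 4: free(a) -> (freed a); heap: [0-31 FREE]
Op 5: c = malloc(2) -> c = 0; heap: [0-1 ALLOC][2-31 FREE]
Op 6: d = malloc(1) -> d = 2; heap: [0-1 ALLOC][2-2 ALLOC][3-31 FREE]
Op 7: c = realloc(c, 7) -> c = 3; heap: [0-1 FREE][2-2 ALLOC][3-9 ALLOC][10-31 FREE]
Op 8: d = realloc(d, 7) -> d = 10; heap: [0-2 FREE][3-9 ALLOC][10-16 ALLOC][17-31 FREE]
free(c): c = 3 -> block [3-9 ALLOC]; mark free, coalesce with adjacent free neighbors -> [0-9 FREE][10-16 ALLOC][17-31 FREE]

Answer: [0-9 FREE][10-16 ALLOC][17-31 FREE]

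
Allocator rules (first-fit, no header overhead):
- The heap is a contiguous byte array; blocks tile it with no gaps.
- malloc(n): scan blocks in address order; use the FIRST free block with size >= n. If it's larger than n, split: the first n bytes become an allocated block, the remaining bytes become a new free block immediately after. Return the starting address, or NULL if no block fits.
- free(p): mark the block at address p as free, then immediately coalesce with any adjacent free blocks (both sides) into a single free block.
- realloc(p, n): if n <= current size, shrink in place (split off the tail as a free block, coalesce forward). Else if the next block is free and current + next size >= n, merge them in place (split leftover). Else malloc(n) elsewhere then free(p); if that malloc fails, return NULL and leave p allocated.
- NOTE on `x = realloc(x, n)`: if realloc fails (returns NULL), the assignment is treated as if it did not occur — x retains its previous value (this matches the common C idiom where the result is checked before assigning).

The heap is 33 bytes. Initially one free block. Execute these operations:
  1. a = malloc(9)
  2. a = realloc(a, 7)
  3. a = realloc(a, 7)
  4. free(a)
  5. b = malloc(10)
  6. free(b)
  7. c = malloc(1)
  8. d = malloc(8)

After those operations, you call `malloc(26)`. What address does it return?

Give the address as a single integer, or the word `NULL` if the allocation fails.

Op 1: a = malloc(9) -> a = 0; heap: [0-8 ALLOC][9-32 FREE]
Op 2: a = realloc(a, 7) -> a = 0; heap: [0-6 ALLOC][7-32 FREE]
Op 3: a = realloc(a, 7) -> a = 0; heap: [0-6 ALLOC][7-32 FREE]
Op 4: free(a) -> (freed a); heap: [0-32 FREE]
Op 5: b = malloc(10) -> b = 0; heap: [0-9 ALLOC][10-32 FREE]
Op 6: free(b) -> (freed b); heap: [0-32 FREE]
Op 7: c = malloc(1) -> c = 0; heap: [0-0 ALLOC][1-32 FREE]
Op 8: d = malloc(8) -> d = 1; heap: [0-0 ALLOC][1-8 ALLOC][9-32 FREE]
malloc(26): first-fit scan over [0-0 ALLOC][1-8 ALLOC][9-32 FREE] -> NULL

Answer: NULL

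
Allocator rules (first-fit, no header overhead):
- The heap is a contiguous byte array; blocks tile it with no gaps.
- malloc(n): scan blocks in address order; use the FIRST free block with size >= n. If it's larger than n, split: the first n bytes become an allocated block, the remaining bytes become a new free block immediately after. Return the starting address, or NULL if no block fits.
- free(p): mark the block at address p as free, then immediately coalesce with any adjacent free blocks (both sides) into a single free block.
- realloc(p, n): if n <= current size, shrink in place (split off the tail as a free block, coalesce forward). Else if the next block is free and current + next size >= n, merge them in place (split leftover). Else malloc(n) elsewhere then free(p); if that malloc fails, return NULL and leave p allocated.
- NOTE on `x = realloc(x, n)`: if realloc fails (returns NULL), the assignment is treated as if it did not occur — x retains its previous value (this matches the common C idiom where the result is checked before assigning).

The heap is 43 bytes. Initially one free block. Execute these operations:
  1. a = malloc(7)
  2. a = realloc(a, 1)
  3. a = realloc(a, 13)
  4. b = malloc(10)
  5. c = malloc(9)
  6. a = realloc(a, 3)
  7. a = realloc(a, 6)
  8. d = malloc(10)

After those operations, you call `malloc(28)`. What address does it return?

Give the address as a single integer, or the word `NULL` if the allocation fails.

Op 1: a = malloc(7) -> a = 0; heap: [0-6 ALLOC][7-42 FREE]
Op 2: a = realloc(a, 1) -> a = 0; heap: [0-0 ALLOC][1-42 FREE]
Op 3: a = realloc(a, 13) -> a = 0; heap: [0-12 ALLOC][13-42 FREE]
Op 4: b = malloc(10) -> b = 13; heap: [0-12 ALLOC][13-22 ALLOC][23-42 FREE]
Op 5: c = malloc(9) -> c = 23; heap: [0-12 ALLOC][13-22 ALLOC][23-31 ALLOC][32-42 FREE]
Op 6: a = realloc(a, 3) -> a = 0; heap: [0-2 ALLOC][3-12 FREE][13-22 ALLOC][23-31 ALLOC][32-42 FREE]
Op 7: a = realloc(a, 6) -> a = 0; heap: [0-5 ALLOC][6-12 FREE][13-22 ALLOC][23-31 ALLOC][32-42 FREE]
Op 8: d = malloc(10) -> d = 32; heap: [0-5 ALLOC][6-12 FREE][13-22 ALLOC][23-31 ALLOC][32-41 ALLOC][42-42 FREE]
malloc(28): first-fit scan over [0-5 ALLOC][6-12 FREE][13-22 ALLOC][23-31 ALLOC][32-41 ALLOC][42-42 FREE] -> NULL

Answer: NULL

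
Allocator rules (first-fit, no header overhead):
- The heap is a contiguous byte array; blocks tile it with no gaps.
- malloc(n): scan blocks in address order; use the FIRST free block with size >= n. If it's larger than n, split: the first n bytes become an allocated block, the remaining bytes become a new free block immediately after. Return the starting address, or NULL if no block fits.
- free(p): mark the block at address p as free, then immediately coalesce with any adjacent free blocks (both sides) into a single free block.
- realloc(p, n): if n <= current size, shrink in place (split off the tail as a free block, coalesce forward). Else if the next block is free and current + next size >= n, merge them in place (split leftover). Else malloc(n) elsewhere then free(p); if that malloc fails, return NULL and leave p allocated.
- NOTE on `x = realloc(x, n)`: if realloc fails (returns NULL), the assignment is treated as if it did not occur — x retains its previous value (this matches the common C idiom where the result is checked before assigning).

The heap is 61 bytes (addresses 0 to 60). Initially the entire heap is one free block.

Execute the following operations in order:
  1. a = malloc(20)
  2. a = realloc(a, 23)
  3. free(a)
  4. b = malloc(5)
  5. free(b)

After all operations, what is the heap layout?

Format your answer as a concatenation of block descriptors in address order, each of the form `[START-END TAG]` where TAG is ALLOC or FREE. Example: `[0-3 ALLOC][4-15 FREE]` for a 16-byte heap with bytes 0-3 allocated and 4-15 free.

Op 1: a = malloc(20) -> a = 0; heap: [0-19 ALLOC][20-60 FREE]
Op 2: a = realloc(a, 23) -> a = 0; heap: [0-22 ALLOC][23-60 FREE]
Op 3: free(a) -> (freed a); heap: [0-60 FREE]
Op 4: b = malloc(5) -> b = 0; heap: [0-4 ALLOC][5-60 FREE]
Op 5: free(b) -> (freed b); heap: [0-60 FREE]

Answer: [0-60 FREE]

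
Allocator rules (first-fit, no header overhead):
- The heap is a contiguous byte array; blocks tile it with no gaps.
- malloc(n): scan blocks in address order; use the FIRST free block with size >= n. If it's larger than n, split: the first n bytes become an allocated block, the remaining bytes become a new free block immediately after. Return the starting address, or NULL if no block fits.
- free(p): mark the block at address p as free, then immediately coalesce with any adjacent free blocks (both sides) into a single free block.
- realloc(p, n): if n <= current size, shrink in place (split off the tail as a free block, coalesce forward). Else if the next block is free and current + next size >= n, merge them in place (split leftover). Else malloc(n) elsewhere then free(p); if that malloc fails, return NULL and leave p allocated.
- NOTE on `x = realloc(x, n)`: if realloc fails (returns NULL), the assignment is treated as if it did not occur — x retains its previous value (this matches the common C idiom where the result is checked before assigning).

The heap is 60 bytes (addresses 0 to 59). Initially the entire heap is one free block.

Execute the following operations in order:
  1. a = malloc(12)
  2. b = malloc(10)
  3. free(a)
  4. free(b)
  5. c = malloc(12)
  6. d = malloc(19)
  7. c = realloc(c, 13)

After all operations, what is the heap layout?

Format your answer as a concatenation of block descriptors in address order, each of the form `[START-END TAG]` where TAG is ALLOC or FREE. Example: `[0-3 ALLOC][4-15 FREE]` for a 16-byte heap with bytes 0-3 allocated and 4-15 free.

Op 1: a = malloc(12) -> a = 0; heap: [0-11 ALLOC][12-59 FREE]
Op 2: b = malloc(10) -> b = 12; heap: [0-11 ALLOC][12-21 ALLOC][22-59 FREE]
Op 3: free(a) -> (freed a); heap: [0-11 FREE][12-21 ALLOC][22-59 FREE]
Op 4: free(b) -> (freed b); heap: [0-59 FREE]
Op 5: c = malloc(12) -> c = 0; heap: [0-11 ALLOC][12-59 FREE]
Op 6: d = malloc(19) -> d = 12; heap: [0-11 ALLOC][12-30 ALLOC][31-59 FREE]
Op 7: c = realloc(c, 13) -> c = 31; heap: [0-11 FREE][12-30 ALLOC][31-43 ALLOC][44-59 FREE]

Answer: [0-11 FREE][12-30 ALLOC][31-43 ALLOC][44-59 FREE]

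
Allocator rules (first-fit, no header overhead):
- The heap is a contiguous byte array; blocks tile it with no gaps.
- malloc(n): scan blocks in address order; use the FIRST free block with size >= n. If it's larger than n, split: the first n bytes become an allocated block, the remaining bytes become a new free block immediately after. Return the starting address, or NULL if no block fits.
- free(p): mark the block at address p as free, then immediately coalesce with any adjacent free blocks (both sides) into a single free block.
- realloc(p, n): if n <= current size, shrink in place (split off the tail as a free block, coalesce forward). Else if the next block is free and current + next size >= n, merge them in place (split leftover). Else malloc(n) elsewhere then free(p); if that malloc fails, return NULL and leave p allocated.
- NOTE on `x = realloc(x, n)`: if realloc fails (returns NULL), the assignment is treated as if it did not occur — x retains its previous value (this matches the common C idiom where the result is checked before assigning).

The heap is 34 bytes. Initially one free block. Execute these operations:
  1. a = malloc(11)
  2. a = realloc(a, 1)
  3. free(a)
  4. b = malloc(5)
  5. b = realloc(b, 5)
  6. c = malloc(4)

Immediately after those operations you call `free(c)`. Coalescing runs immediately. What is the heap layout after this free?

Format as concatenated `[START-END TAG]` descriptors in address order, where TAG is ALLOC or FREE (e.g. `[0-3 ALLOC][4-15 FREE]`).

Answer: [0-4 ALLOC][5-33 FREE]

Derivation:
Op 1: a = malloc(11) -> a = 0; heap: [0-10 ALLOC][11-33 FREE]
Op 2: a = realloc(a, 1) -> a = 0; heap: [0-0 ALLOC][1-33 FREE]
Op 3: free(a) -> (freed a); heap: [0-33 FREE]
Op 4: b = malloc(5) -> b = 0; heap: [0-4 ALLOC][5-33 FREE]
Op 5: b = realloc(b, 5) -> b = 0; heap: [0-4 ALLOC][5-33 FREE]
Op 6: c = malloc(4) -> c = 5; heap: [0-4 ALLOC][5-8 ALLOC][9-33 FREE]
free(c): c = 5 -> block [5-8 ALLOC]; mark free, coalesce with adjacent free neighbors -> [0-4 ALLOC][5-33 FREE]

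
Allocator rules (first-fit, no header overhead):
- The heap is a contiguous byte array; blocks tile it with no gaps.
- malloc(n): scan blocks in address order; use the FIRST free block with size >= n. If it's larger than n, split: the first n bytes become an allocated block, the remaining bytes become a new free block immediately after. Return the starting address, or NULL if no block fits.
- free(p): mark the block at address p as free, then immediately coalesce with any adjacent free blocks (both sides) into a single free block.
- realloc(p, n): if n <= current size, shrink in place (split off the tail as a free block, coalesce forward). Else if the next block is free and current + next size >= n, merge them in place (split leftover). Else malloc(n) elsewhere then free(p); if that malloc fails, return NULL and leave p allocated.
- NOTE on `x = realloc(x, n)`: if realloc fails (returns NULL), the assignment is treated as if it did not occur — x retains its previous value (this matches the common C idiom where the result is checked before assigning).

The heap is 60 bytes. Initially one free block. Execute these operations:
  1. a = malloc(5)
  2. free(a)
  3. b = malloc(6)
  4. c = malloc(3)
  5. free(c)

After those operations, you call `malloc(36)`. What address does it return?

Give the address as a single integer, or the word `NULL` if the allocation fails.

Op 1: a = malloc(5) -> a = 0; heap: [0-4 ALLOC][5-59 FREE]
Op 2: free(a) -> (freed a); heap: [0-59 FREE]
Op 3: b = malloc(6) -> b = 0; heap: [0-5 ALLOC][6-59 FREE]
Op 4: c = malloc(3) -> c = 6; heap: [0-5 ALLOC][6-8 ALLOC][9-59 FREE]
Op 5: free(c) -> (freed c); heap: [0-5 ALLOC][6-59 FREE]
malloc(36): first-fit scan over [0-5 ALLOC][6-59 FREE] -> 6

Answer: 6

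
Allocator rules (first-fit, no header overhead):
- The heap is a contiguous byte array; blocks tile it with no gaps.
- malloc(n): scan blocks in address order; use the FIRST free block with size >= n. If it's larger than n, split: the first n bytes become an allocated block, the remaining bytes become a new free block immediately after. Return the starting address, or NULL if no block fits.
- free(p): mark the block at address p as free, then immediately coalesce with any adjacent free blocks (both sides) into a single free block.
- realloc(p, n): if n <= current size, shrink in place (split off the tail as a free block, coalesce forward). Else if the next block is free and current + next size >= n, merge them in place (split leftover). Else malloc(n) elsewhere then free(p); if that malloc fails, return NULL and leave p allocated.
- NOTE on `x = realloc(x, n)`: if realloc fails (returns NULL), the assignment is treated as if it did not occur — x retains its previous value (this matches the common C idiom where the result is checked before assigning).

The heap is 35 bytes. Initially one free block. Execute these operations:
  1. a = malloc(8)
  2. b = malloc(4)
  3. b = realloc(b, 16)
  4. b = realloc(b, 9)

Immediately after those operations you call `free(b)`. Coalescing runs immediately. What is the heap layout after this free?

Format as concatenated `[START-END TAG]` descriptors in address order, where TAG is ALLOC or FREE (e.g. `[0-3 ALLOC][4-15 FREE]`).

Answer: [0-7 ALLOC][8-34 FREE]

Derivation:
Op 1: a = malloc(8) -> a = 0; heap: [0-7 ALLOC][8-34 FREE]
Op 2: b = malloc(4) -> b = 8; heap: [0-7 ALLOC][8-11 ALLOC][12-34 FREE]
Op 3: b = realloc(b, 16) -> b = 8; heap: [0-7 ALLOC][8-23 ALLOC][24-34 FREE]
Op 4: b = realloc(b, 9) -> b = 8; heap: [0-7 ALLOC][8-16 ALLOC][17-34 FREE]
free(b): b = 8 -> block [8-16 ALLOC]; mark free, coalesce with adjacent free neighbors -> [0-7 ALLOC][8-34 FREE]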